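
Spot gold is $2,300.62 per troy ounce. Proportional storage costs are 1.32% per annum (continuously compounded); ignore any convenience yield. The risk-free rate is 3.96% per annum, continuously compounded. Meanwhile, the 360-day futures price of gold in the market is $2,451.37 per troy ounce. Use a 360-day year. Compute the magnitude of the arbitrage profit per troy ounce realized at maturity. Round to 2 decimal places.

Fair futures: F* = S·e^(carry·T), with carry = (r + u) = 0.0396 + 0.0132 = 0.0528
F* = 2300.62 · e^(0.0528 × 360/360) = 2300.62 · e^0.05280000 = 2300.62 × 1.05421878 = $2425.3568
Market $2451.37 > fair $2425.3568: forward overpriced → cash-and-carry (buy spot, short the forward).
At maturity, profit = |F_mkt − F*| = |2451.37 − 2425.3568| = $26.01 per troy ounce

$26.01 per troy ounce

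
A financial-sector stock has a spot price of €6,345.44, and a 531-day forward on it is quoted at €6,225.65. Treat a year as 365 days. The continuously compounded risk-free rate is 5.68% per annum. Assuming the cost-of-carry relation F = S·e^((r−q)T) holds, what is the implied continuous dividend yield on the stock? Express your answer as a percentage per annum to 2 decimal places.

6.99%

From F = S·e^((r−q)T): (r − q) = ln(F/S)/T
ln(6225.65/6345.44) = ln(0.981122) = -0.019058
(r − q) = -0.019058 / (531/365) = -0.013100
q = r − ln(F/S)/T = 0.0568 + 0.013100 = 0.069900
q = 6.99%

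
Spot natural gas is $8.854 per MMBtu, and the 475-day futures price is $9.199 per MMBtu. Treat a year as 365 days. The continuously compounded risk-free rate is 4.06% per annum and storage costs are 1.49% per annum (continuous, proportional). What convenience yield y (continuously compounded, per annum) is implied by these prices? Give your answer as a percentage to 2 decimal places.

F = S·e^((r+u−y)T) ⇒ (r+u−y) = ln(F/S)/T
ln(9.199/8.854) = 0.038225; /T ⇒ 0.029373
y = r + u − ln(F/S)/T = 0.0406 + 0.0149 − 0.029373 = 0.026127
y = 2.61%

2.61%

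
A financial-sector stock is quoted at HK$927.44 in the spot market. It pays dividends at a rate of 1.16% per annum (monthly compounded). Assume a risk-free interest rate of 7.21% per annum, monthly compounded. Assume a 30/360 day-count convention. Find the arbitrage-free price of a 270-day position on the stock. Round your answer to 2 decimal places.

F = S · (1+r/12)^(12T) / (1+q/12)^(12T)
= 927.44 × 1.055393 / 1.008734 = 927.44 × 1.046255
F = HK$970.34

HK$970.34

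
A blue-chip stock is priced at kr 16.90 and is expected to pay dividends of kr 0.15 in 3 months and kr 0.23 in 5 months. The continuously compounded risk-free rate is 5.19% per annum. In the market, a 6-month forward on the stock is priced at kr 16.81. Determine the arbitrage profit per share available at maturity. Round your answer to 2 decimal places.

kr 0.15 per share

PV(dividends) I = 0.15·e^(−0.0519·3/12) + 0.23·e^(−0.0519·5/12) = 0.3731
Fair forward F* = (S − I)·e^(rT) = (16.90 − 0.3731)·e^0.025950 = 16.5269 × 1.026290 = 16.9614
Market kr 16.81 < fair 16.9614: forward underpriced → reverse cash-and-carry (short the stock, invest proceeds at r, pay the dividends, go long the forward).
Profit at T = |F_mkt − F*| = |16.81 − 16.9614| = kr 0.15 per share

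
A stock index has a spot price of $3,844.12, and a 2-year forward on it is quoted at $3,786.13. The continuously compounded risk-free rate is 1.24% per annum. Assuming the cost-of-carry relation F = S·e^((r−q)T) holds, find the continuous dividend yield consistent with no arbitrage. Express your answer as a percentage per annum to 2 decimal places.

2.00%

From F = S·e^((r−q)T): (r − q) = ln(F/S)/T
ln(3786.13/3844.12) = ln(0.984915) = -0.015200
(r − q) = -0.015200 / (2) = -0.007600
q = r − ln(F/S)/T = 0.0124 + 0.007600 = 0.020000
q = 2.00%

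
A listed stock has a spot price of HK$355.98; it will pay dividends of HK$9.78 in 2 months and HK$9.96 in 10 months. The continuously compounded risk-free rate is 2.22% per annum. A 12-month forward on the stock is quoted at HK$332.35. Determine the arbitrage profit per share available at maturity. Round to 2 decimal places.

PV(dividends) I = 9.78·e^(−0.0222·2/12) + 9.96·e^(−0.0222·10/12) = 19.5213
Fair forward F* = (S − I)·e^(rT) = (355.98 − 19.5213)·e^0.022200 = 336.4587 × 1.022448 = 344.0115
Market HK$332.35 < fair 344.0115: forward underpriced → reverse cash-and-carry (short the stock, invest proceeds at r, pay the dividends, go long the forward).
Profit at T = |F_mkt − F*| = |332.35 − 344.0115| = HK$11.66 per share

HK$11.66 per share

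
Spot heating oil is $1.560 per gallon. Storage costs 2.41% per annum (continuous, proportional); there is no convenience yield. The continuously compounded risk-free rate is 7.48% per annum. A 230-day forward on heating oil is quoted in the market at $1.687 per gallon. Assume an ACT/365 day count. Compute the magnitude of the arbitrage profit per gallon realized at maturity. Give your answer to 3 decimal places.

$0.027 per gallon

Fair forward: F* = S·e^(carry·T), with carry = (r + u) = 0.0748 + 0.0241 = 0.0989
F* = 1.560 · e^(0.0989 × 230/365) = 1.560 · e^0.062321 = 1.560 × 1.064304 = $1.6603
Market $1.687 > fair $1.6603: forward overpriced → cash-and-carry (buy spot, short the forward).
At maturity, profit = |F_mkt − F*| = |1.687 − 1.6603| = $0.027 per gallon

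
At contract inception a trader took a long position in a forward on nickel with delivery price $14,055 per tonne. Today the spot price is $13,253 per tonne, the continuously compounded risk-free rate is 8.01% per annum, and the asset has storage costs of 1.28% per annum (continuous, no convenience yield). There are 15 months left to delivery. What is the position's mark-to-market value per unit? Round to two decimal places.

Current fair forward for the remaining 15 months: F = S·e^((r + u)·T), (r + u) = 0.0801 + 0.0128 = 0.0929
F = 13253 · e^(0.0929 × 15/12) = 13253 × 1.12313626 = 14884.9249
Value of long forward = (F − K)·e^(−rT) = (14884.9249 − 14055) · e^(−0.0801·15/12)
= 829.9249 × 0.90472432 = 750.85

$750.85 per tonne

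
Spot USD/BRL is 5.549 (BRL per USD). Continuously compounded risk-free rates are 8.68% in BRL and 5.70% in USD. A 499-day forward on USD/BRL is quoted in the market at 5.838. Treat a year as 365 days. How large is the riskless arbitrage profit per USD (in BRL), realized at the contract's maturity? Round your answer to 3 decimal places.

Fair forward: F* = S·e^(carry·T), with carry = (r_BRL − r_USD) = 0.0868 − 0.0570 = 0.0298
F* = 5.549 · e^(0.0298 × 499/365) = 5.549 · e^0.040740 = 5.549 × 1.041581 = 5.7797
Market 5.838 > fair 5.7797: forward overpriced → cash-and-carry (buy spot, short the forward).
At maturity, profit = |F_mkt − F*| = |5.838 − 5.7797| = 0.058 per USD (in BRL)

0.058 per USD (in BRL)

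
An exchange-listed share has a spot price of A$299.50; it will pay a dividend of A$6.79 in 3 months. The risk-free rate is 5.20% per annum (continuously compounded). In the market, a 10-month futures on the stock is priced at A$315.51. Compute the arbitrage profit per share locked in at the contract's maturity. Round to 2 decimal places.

A$9.75 per share

PV(dividends) I = 6.79·e^(−0.0520·3/12) = 6.7023
Fair futures F* = (S − I)·e^(rT) = (299.50 − 6.7023)·e^0.043333 = 292.7977 × 1.044286 = 305.7645
Market A$315.51 > fair 305.7645: forward overpriced → cash-and-carry (borrow at r, buy the stock and collect the dividends, short the forward).
Profit at T = |F_mkt − F*| = |315.51 − 305.7645| = A$9.75 per share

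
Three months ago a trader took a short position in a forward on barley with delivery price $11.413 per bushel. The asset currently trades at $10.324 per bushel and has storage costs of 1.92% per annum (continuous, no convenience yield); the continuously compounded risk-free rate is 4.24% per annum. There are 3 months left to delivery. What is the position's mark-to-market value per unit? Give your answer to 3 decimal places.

Current fair forward for the remaining 3 months: F = S·e^((r + u)·T), (r + u) = 0.0424 + 0.0192 = 0.0616
F = 10.324 · e^(0.0616 × 3/12) = 10.324 × 1.015519 = 10.4842
Value of long forward = (F − K)·e^(−rT) = (10.4842 − 11.413) · e^(−0.0424·3/12)
= -0.9288 × 0.989456 = -0.919
Short position value = −(long value) = $0.919

$0.919 per bushel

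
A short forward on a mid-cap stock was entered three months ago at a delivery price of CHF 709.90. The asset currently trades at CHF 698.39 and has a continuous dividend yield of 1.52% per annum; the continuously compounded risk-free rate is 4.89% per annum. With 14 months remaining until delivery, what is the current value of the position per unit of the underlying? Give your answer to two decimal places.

-CHF 15.58

Current fair forward for the remaining 14 months: F = S·e^((r − q)·T), (r − q) = 0.0489 − 0.0152 = 0.0337
F = 698.39 · e^(0.0337 × 14/12) = 698.39 × 1.040100 = 726.3954
Value of long forward = (F − K)·e^(−rT) = (726.3954 − 709.90) · e^(−0.0489·14/12)
= 16.4954 × 0.944547 = 15.58
Short position value = −(long value) = -CHF 15.58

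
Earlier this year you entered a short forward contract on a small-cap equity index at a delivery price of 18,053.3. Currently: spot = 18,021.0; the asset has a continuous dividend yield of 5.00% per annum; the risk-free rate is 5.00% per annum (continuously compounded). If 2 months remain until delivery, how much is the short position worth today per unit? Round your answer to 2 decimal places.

Current fair forward for the remaining 2 months: F = S·e^((r − q)·T), (r − q) = 0.0500 − 0.0500 = 0.0000
F = 18021.0 · e^(0.0000 × 2/12) = 18021.0 × 1.00000000 = 18021.0000
Value of long forward = (F − K)·e^(−rT) = (18021.0000 − 18053.3) · e^(−0.0500·2/12)
= -32.3000 × 0.99170129 = -32.03
Short position value = −(long value) = 32.03

32.03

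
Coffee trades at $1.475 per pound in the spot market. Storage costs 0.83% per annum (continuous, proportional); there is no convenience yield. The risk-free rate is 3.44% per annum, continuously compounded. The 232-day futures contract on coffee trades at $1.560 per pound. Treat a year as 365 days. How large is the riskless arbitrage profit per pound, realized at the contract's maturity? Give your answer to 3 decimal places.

$0.044 per pound

Fair futures: F* = S·e^(carry·T), with carry = (r + u) = 0.0344 + 0.0083 = 0.0427
F* = 1.475 · e^(0.0427 × 232/365) = 1.475 · e^0.027141 = 1.475 × 1.027513 = $1.5156
Market $1.560 > fair $1.5156: forward overpriced → cash-and-carry (buy spot, short the forward).
At maturity, profit = |F_mkt − F*| = |1.560 − 1.5156| = $0.044 per pound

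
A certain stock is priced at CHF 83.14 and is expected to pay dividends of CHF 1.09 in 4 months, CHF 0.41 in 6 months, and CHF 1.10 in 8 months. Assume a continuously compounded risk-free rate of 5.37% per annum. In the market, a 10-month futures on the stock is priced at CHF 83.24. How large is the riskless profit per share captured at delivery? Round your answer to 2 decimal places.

PV(dividends) I = 1.09·e^(−0.0537·4/12) + 0.41·e^(−0.0537·6/12) + 1.10·e^(−0.0537·8/12) = 2.5311
Fair futures F* = (S − I)·e^(rT) = (83.14 − 2.5311)·e^0.044750 = 80.6089 × 1.045766 = 84.2980
Market CHF 83.24 < fair 84.2980: forward underpriced → reverse cash-and-carry (short the stock, invest proceeds at r, pay the dividends, go long the forward).
Profit at T = |F_mkt − F*| = |83.24 − 84.2980| = CHF 1.06 per share

CHF 1.06 per share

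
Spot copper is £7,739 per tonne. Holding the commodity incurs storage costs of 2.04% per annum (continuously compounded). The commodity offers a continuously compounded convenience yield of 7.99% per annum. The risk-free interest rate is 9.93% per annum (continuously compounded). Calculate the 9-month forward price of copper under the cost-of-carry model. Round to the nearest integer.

£7,973 per tonne

Net carry = r + u − y = 0.0993 + 0.0204 − 0.0799 = 0.0398
F = S·e^((r+u−y)T) = 7739 · e^(0.0398 × 9/12) = 7739 · e^0.029850
= 7739 × 1.030300 = £7,973 per tonne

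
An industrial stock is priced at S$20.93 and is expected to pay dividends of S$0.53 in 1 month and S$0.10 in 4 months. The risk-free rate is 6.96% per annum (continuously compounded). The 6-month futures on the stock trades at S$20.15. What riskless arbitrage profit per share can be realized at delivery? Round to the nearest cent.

PV(dividends) I = 0.53·e^(−0.0696·1/12) + 0.10·e^(−0.0696·4/12) = 0.6246
Fair futures F* = (S − I)·e^(rT) = (20.93 − 0.6246)·e^0.034800 = 20.3054 × 1.035413 = 21.0245
Market S$20.15 < fair 21.0245: forward underpriced → reverse cash-and-carry (short the stock, invest proceeds at r, pay the dividends, go long the forward).
Profit at T = |F_mkt − F*| = |20.15 − 21.0245| = S$0.87 per share

S$0.87 per share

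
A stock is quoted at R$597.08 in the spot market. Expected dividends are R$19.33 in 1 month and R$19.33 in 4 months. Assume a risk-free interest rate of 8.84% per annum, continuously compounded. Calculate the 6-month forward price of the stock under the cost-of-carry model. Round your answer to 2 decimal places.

PV(dividends) I = 19.33·e^(−0.0884·1/12) + 19.33·e^(−0.0884·4/12)
I = 19.1881 + 18.7687 = 37.9568
F = (S − I)·e^(rT) = (597.08 − 37.9568) · e^(0.0884·6/12)
= 559.1232 · e^0.044200 = 559.1232 × 1.045191 = R$584.39

R$584.39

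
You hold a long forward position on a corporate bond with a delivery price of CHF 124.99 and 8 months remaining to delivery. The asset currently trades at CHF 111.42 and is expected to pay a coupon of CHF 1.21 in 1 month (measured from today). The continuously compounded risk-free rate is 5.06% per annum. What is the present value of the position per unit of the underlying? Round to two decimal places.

-CHF 10.63

PV(remaining coupons) I = 1.21·e^(−0.0506·1/12) = 1.2049
Current forward F = (S − I)·e^(rT) = (111.42 − 1.2049)·e^(0.0506·8/12) = 110.2151 × 1.034309 = 113.9965
Value (long) = (F − K)·e^(−rT) = (113.9965 − 124.99) × 0.966829 = -10.6288
Value = -CHF 10.63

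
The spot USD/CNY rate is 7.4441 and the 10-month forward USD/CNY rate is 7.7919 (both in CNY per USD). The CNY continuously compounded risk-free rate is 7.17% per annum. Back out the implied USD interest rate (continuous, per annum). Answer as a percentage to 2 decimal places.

1.69%

F = S·e^((r_CNY − r_USD)T) ⇒ r_USD = r_CNY − ln(F/S)/T
ln(7.7919/7.4441) = 0.045663; /(10/12) = 0.054796
r_USD = 0.0717 − 0.054796 = 0.016904
r_USD = 1.69%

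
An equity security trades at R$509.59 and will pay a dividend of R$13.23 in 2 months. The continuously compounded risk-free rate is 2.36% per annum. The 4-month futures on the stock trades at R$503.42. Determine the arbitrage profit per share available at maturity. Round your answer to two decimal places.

R$3.09 per share

PV(dividends) I = 13.23·e^(−0.0236·2/12) = 13.1781
Fair futures F* = (S − I)·e^(rT) = (509.59 − 13.1781)·e^0.007867 = 496.4119 × 1.007898 = 500.3326
Market R$503.42 > fair 500.3326: forward overpriced → cash-and-carry (borrow at r, buy the stock and collect the dividends, short the forward).
Profit at T = |F_mkt − F*| = |503.42 − 500.3326| = R$3.09 per share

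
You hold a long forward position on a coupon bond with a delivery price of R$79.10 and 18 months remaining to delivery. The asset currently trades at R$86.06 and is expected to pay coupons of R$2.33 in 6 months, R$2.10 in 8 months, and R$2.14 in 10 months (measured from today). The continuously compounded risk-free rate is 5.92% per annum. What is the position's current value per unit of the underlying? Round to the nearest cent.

R$7.36

PV(remaining coupons) I = 2.33·e^(−0.0592·6/12) + 2.10·e^(−0.0592·8/12) + 2.14·e^(−0.0592·10/12) = 6.3178
Current forward F = (S − I)·e^(rT) = (86.06 − 6.3178)·e^(0.0592·18/12) = 79.7422 × 1.092862 = 87.1472
Value (long) = (F − K)·e^(−rT) = (87.1472 − 79.10) × 0.915029 = 7.3634
Value = R$7.36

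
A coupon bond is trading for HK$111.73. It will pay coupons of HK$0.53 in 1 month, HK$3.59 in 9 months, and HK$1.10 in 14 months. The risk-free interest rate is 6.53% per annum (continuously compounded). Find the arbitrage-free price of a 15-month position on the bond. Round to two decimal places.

PV(coupons) I = 0.53·e^(−0.0653·1/12) + 3.59·e^(−0.0653·9/12) + 1.10·e^(−0.0653·14/12)
I = 0.5271 + 3.4184 + 1.0193 = 4.9648
F = (S − I)·e^(rT) = (111.73 − 4.9648) · e^(0.0653·15/12)
= 106.7652 · e^0.081625 = 106.7652 × 1.085049 = HK$115.85

HK$115.85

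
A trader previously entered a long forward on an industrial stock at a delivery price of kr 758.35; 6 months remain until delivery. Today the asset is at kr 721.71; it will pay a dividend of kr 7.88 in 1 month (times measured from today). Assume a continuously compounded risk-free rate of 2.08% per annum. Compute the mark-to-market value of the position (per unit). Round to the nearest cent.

PV(remaining dividends) I = 7.88·e^(−0.0208·1/12) = 7.8664
Current forward F = (S − I)·e^(rT) = (721.71 − 7.8664)·e^(0.0208·6/12) = 713.8436 × 1.010454 = 721.3061
Value (long) = (F − K)·e^(−rT) = (721.3061 − 758.35) × 0.989654 = -36.6606
Value = -kr 36.66

-kr 36.66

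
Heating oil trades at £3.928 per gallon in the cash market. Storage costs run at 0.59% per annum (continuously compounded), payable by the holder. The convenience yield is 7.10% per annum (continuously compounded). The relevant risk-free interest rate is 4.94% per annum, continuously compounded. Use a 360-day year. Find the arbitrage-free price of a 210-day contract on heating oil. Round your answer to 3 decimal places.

Net carry = r + u − y = 0.0494 + 0.0059 − 0.0710 = -0.0157
F = S·e^((r+u−y)T) = 3.928 · e^(-0.0157 × 210/360) = 3.928 · e^-0.009158
= 3.928 × 0.990884 = £3.892 per gallon

£3.892 per gallon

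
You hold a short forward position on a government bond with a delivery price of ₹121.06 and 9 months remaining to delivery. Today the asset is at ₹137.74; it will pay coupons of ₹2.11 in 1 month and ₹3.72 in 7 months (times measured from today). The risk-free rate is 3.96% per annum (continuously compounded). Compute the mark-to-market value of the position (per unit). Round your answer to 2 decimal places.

-₹14.48

PV(remaining coupons) I = 2.11·e^(−0.0396·1/12) + 3.72·e^(−0.0396·7/12) = 5.7381
Current forward F = (S − I)·e^(rT) = (137.74 − 5.7381)·e^(0.0396·9/12) = 132.0019 × 1.030145 = 135.9811
Value (long) = (F − K)·e^(−rT) = (135.9811 − 121.06) × 0.970737 = 14.4845
Short position value = −(long value) = -₹14.48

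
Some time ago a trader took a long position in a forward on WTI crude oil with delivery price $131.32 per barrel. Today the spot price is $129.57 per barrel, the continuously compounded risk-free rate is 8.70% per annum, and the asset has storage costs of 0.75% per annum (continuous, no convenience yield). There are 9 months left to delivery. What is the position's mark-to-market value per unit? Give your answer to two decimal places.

$7.28 per barrel

Current fair forward for the remaining 9 months: F = S·e^((r + u)·T), (r + u) = 0.0870 + 0.0075 = 0.0945
F = 129.57 · e^(0.0945 × 9/12) = 129.57 × 1.073447 = 139.0865
Value of long forward = (F − K)·e^(−rT) = (139.0865 − 131.32) · e^(−0.0870·9/12)
= 7.7665 × 0.936833 = 7.28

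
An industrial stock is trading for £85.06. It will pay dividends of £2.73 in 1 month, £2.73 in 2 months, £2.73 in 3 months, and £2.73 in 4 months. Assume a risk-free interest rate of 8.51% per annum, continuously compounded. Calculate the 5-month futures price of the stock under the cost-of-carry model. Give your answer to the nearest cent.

£77.01

PV(dividends) I = 2.73·e^(−0.0851·1/12) + 2.73·e^(−0.0851·2/12) + 2.73·e^(−0.0851·3/12) + 2.73·e^(−0.0851·4/12)
I = 2.7107 + 2.6916 + 2.6725 + 2.6536 = 10.7284
F = (S − I)·e^(rT) = (85.06 − 10.7284) · e^(0.0851·5/12)
= 74.3316 · e^0.035458 = 74.3316 × 1.036094 = £77.01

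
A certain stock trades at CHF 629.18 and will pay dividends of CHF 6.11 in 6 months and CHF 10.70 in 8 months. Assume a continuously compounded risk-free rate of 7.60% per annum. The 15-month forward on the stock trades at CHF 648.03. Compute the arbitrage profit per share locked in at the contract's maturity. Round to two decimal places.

CHF 26.20 per share

PV(dividends) I = 6.11·e^(−0.0760·6/12) + 10.70·e^(−0.0760·8/12) = 16.0535
Fair forward F* = (S − I)·e^(rT) = (629.18 − 16.0535)·e^0.095000 = 613.1265 × 1.099659 = 674.2301
Market CHF 648.03 < fair 674.2301: forward underpriced → reverse cash-and-carry (short the stock, invest proceeds at r, pay the dividends, go long the forward).
Profit at T = |F_mkt − F*| = |648.03 − 674.2301| = CHF 26.20 per share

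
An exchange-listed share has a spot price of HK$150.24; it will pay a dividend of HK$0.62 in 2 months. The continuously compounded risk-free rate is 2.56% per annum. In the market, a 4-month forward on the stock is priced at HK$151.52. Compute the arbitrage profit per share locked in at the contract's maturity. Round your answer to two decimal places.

HK$0.62 per share

PV(dividends) I = 0.62·e^(−0.0256·2/12) = 0.6174
Fair forward F* = (S − I)·e^(rT) = (150.24 − 0.6174)·e^0.008533 = 149.6226 × 1.008570 = 150.9049
Market HK$151.52 > fair 150.9049: forward overpriced → cash-and-carry (borrow at r, buy the stock and collect the dividends, short the forward).
Profit at T = |F_mkt − F*| = |151.52 − 150.9049| = HK$0.62 per share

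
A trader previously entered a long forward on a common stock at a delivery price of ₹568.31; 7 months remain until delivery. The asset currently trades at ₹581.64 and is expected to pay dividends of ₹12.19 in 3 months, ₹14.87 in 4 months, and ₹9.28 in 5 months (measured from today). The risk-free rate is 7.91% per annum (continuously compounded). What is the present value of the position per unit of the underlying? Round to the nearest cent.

₹3.54

PV(remaining dividends) I = 12.19·e^(−0.0791·3/12) + 14.87·e^(−0.0791·4/12) + 9.28·e^(−0.0791·5/12) = 35.4135
Current forward F = (S − I)·e^(rT) = (581.64 − 35.4135)·e^(0.0791·7/12) = 546.2265 × 1.047223 = 572.0210
Value (long) = (F − K)·e^(−rT) = (572.0210 − 568.31) × 0.954907 = 3.5437
Value = ₹3.54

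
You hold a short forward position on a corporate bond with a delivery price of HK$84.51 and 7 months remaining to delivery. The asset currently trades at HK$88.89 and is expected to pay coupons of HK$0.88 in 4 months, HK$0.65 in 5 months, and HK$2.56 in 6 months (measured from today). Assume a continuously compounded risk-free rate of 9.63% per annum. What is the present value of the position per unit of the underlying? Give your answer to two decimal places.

-HK$5.08

PV(remaining coupons) I = 0.88·e^(−0.0963·4/12) + 0.65·e^(−0.0963·5/12) + 2.56·e^(−0.0963·6/12) = 3.9163
Current forward F = (S − I)·e^(rT) = (88.89 − 3.9163)·e^(0.0963·7/12) = 84.9737 × 1.057783 = 89.8837
Value (long) = (F − K)·e^(−rT) = (89.8837 − 84.51) × 0.945374 = 5.0802
Short position value = −(long value) = -HK$5.08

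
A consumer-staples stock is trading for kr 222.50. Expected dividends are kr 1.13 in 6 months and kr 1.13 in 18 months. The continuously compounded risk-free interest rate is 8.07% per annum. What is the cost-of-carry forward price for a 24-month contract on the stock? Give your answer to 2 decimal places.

kr 259.02

PV(dividends) I = 1.13·e^(−0.0807·6/12) + 1.13·e^(−0.0807·18/12)
I = 1.0853 + 1.0012 = 2.0865
F = (S − I)·e^(rT) = (222.50 − 2.0865) · e^(0.0807·24/12)
= 220.4135 · e^0.161400 = 220.4135 × 1.175155 = kr 259.02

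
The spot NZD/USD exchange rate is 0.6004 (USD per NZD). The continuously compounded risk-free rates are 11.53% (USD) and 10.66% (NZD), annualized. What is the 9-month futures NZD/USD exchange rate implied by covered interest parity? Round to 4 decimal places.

F = S·e^((r_USD − r_NZD)T) = 0.6004 · e^((0.1153 − 0.1066) × 9/12)
= 0.6004 · e^0.006525 = 0.6004 × 1.006546
F = 0.6043 USD per NZD

0.6043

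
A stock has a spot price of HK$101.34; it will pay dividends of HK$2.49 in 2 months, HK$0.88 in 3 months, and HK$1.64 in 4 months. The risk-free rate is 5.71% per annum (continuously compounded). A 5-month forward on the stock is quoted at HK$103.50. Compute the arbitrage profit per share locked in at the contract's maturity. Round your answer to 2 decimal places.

PV(dividends) I = 2.49·e^(−0.0571·2/12) + 0.88·e^(−0.0571·3/12) + 1.64·e^(−0.0571·4/12) = 4.9430
Fair forward F* = (S − I)·e^(rT) = (101.34 − 4.9430)·e^0.023792 = 96.3970 × 1.024077 = 98.7180
Market HK$103.50 > fair 98.7180: forward overpriced → cash-and-carry (borrow at r, buy the stock and collect the dividends, short the forward).
Profit at T = |F_mkt − F*| = |103.50 − 98.7180| = HK$4.78 per share

HK$4.78 per share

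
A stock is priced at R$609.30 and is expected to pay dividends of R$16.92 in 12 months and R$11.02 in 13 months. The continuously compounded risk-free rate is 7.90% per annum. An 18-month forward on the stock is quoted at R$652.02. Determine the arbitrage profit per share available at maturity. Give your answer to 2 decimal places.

R$4.94 per share

PV(dividends) I = 16.92·e^(−0.0790·12/12) + 11.02·e^(−0.0790·13/12) = 25.7509
Fair forward F* = (S − I)·e^(rT) = (609.30 − 25.7509)·e^0.118500 = 583.5491 × 1.125807 = 656.9637
Market R$652.02 < fair 656.9637: forward underpriced → reverse cash-and-carry (short the stock, invest proceeds at r, pay the dividends, go long the forward).
Profit at T = |F_mkt − F*| = |652.02 − 656.9637| = R$4.94 per share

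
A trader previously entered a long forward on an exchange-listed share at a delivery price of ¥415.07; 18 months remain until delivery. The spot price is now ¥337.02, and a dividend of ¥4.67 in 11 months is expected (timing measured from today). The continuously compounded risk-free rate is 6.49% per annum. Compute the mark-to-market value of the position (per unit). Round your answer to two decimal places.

-¥43.95

PV(remaining dividends) I = 4.67·e^(−0.0649·11/12) = 4.4003
Current forward F = (S − I)·e^(rT) = (337.02 − 4.4003)·e^(0.0649·18/12) = 332.6197 × 1.102246 = 366.6287
Value (long) = (F − K)·e^(−rT) = (366.6287 − 415.07) × 0.907238 = -43.9478
Value = -¥43.95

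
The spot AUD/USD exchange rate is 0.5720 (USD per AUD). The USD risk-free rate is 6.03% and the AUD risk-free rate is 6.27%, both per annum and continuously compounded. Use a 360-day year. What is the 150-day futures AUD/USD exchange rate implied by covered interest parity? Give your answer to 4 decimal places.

0.5714

F = S·e^((r_USD − r_AUD)T) = 0.5720 · e^((0.0603 − 0.0627) × 150/360)
= 0.5720 · e^-0.001000 = 0.5720 × 0.999000
F = 0.5714 USD per AUD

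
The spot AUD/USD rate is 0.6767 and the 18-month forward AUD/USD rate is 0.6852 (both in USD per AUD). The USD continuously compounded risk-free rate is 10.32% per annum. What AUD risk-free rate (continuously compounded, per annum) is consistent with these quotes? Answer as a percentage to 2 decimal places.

F = S·e^((r_USD − r_AUD)T) ⇒ r_AUD = r_USD − ln(F/S)/T
ln(0.6852/0.6767) = 0.012483; /(18/12) = 0.008322
r_AUD = 0.1032 − 0.008322 = 0.094878
r_AUD = 9.49%

9.49%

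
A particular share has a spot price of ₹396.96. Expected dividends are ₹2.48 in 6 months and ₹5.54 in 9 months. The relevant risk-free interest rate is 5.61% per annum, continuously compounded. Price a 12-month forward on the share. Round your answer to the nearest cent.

PV(dividends) I = 2.48·e^(−0.0561·6/12) + 5.54·e^(−0.0561·9/12)
I = 2.4114 + 5.3117 = 7.7231
F = (S − I)·e^(rT) = (396.96 − 7.7231) · e^(0.0561·12/12)
= 389.2369 · e^0.056100 = 389.2369 × 1.057703 = ₹411.70

₹411.70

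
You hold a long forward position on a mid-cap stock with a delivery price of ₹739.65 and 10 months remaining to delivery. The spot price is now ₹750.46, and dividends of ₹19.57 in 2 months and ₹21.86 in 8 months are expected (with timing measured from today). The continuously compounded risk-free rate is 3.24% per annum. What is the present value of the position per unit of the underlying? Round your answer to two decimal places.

-₹10.34

PV(remaining dividends) I = 19.57·e^(−0.0324·2/12) + 21.86·e^(−0.0324·8/12) = 40.8575
Current forward F = (S − I)·e^(rT) = (750.46 − 40.8575)·e^(0.0324·10/12) = 709.6025 × 1.027368 = 729.0229
Value (long) = (F − K)·e^(−rT) = (729.0229 − 739.65) × 0.973361 = -10.3440
Value = -₹10.34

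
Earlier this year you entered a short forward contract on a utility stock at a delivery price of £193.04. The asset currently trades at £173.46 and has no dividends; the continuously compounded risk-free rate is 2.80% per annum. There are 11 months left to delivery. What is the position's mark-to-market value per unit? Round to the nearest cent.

£14.69

Current fair forward for the remaining 11 months: F = S·e^(r·T), r = 0.0280
F = 173.46 · e^(0.0280 × 11/12) = 173.46 × 1.025999 = 177.9698
Value of long forward = (F − K)·e^(−rT) = (177.9698 − 193.04) · e^(−0.0280·11/12)
= -15.0702 × 0.974660 = -14.69
Short position value = −(long value) = £14.69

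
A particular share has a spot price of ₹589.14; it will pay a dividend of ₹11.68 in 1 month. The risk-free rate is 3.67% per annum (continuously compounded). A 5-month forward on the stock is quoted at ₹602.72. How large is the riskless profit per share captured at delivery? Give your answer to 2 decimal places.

PV(dividends) I = 11.68·e^(−0.0367·1/12) = 11.6443
Fair forward F* = (S − I)·e^(rT) = (589.14 − 11.6443)·e^0.015292 = 577.4957 × 1.015410 = 586.3949
Market ₹602.72 > fair 586.3949: forward overpriced → cash-and-carry (borrow at r, buy the stock and collect the dividends, short the forward).
Profit at T = |F_mkt − F*| = |602.72 − 586.3949| = ₹16.33 per share

₹16.33 per share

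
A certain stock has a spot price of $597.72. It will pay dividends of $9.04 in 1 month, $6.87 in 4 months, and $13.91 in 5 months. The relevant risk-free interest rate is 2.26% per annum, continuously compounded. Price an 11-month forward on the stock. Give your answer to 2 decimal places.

$579.99

PV(dividends) I = 9.04·e^(−0.0226·1/12) + 6.87·e^(−0.0226·4/12) + 13.91·e^(−0.0226·5/12)
I = 9.0230 + 6.8184 + 13.7796 = 29.6210
F = (S − I)·e^(rT) = (597.72 − 29.6210) · e^(0.0226·11/12)
= 568.0990 · e^0.020717 = 568.0990 × 1.020933 = $579.99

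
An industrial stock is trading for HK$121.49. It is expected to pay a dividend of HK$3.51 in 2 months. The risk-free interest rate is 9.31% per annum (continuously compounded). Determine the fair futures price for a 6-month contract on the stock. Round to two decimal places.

PV(dividends) I = 3.51·e^(−0.0931·2/12)
I = 3.4560
F = (S − I)·e^(rT) = (121.49 − 3.4560) · e^(0.0931·6/12)
= 118.0340 · e^0.046550 = 118.0340 × 1.047650 = HK$123.66

HK$123.66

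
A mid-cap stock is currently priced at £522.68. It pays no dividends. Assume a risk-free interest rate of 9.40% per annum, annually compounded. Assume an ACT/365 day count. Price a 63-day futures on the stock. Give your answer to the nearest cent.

£530.85

F = S · (1+r)^T
= 522.68 × 1.015628
F = £530.85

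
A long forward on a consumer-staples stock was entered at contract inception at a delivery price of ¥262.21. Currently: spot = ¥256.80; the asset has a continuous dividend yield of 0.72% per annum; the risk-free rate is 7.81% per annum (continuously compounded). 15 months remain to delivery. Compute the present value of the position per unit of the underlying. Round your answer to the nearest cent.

¥16.68

Current fair forward for the remaining 15 months: F = S·e^((r − q)·T), (r − q) = 0.0781 − 0.0072 = 0.0709
F = 256.80 · e^(0.0709 × 15/12) = 256.80 × 1.092671 = 280.5979
Value of long forward = (F − K)·e^(−rT) = (280.5979 − 262.21) · e^(−0.0781·15/12)
= 18.3879 × 0.906989 = 16.68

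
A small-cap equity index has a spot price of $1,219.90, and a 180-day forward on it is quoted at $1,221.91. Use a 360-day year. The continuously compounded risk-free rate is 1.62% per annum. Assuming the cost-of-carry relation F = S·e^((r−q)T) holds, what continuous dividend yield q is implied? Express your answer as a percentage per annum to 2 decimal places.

1.29%

From F = S·e^((r−q)T): (r − q) = ln(F/S)/T
ln(1221.91/1219.90) = ln(1.001648) = 0.001647
(r − q) = 0.001647 / (180/360) = 0.003294
q = r − ln(F/S)/T = 0.0162 − 0.003294 = 0.012906
q = 1.29%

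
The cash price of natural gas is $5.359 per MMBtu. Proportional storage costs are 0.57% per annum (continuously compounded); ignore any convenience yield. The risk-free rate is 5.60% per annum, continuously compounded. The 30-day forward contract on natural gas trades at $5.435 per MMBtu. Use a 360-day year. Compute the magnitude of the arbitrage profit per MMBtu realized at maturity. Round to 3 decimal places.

$0.048 per MMBtu

Fair forward: F* = S·e^(carry·T), with carry = (r + u) = 0.0560 + 0.0057 = 0.0617
F* = 5.359 · e^(0.0617 × 30/360) = 5.359 · e^0.005142 = 5.359 × 1.005155 = $5.3866
Market $5.435 > fair $5.3866: forward overpriced → cash-and-carry (buy spot, short the forward).
At maturity, profit = |F_mkt − F*| = |5.435 − 5.3866| = $0.048 per MMBtu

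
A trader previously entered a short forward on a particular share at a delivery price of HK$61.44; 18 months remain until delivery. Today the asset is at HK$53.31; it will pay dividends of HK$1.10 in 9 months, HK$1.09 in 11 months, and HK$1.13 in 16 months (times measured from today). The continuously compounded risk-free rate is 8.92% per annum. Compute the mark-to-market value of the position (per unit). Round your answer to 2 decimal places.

HK$3.47

PV(remaining dividends) I = 1.10·e^(−0.0892·9/12) + 1.09·e^(−0.0892·11/12) + 1.13·e^(−0.0892·16/12) = 3.0365
Current forward F = (S − I)·e^(rT) = (53.31 − 3.0365)·e^(0.0892·18/12) = 50.2735 × 1.143164 = 57.4709
Value (long) = (F − K)·e^(−rT) = (57.4709 − 61.44) × 0.874765 = -3.4720
Short position value = −(long value) = HK$3.47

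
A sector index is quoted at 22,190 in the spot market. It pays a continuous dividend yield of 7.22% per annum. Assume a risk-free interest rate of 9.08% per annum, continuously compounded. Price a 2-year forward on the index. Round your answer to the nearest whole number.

23,031

F = S·e^((r − q)T) = 22190 · e^((0.0908 − 0.0722) × 2)
= 22190 · e^0.037200 = 22190 × 1.037901
F = 23,031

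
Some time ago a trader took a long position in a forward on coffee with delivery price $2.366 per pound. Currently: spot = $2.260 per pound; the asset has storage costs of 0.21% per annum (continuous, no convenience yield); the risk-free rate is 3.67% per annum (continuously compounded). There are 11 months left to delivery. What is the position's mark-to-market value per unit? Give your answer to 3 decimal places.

Current fair forward for the remaining 11 months: F = S·e^((r + u)·T), (r + u) = 0.0367 + 0.0021 = 0.0388
F = 2.260 · e^(0.0388 × 11/12) = 2.260 × 1.036207 = 2.3418
Value of long forward = (F − K)·e^(−rT) = (2.3418 − 2.366) · e^(−0.0367·11/12)
= -0.0242 × 0.966918 = -0.023

-$0.023 per pound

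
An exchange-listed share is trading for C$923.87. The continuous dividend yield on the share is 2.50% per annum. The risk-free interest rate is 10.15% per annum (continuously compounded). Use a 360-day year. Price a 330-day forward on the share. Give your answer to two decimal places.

C$990.98

F = S·e^((r − q)T) = 923.87 · e^((0.1015 − 0.0250) × 330/360)
= 923.87 · e^0.070125 = 923.87 × 1.072642
F = C$990.98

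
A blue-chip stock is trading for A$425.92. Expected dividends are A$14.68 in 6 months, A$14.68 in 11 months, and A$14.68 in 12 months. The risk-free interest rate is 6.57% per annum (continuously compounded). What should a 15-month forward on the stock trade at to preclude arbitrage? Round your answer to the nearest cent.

A$417.03

PV(dividends) I = 14.68·e^(−0.0657·6/12) + 14.68·e^(−0.0657·11/12) + 14.68·e^(−0.0657·12/12)
I = 14.2056 + 13.8220 + 13.7465 = 41.7741
F = (S − I)·e^(rT) = (425.92 − 41.7741) · e^(0.0657·15/12)
= 384.1459 · e^0.082125 = 384.1459 × 1.085592 = A$417.03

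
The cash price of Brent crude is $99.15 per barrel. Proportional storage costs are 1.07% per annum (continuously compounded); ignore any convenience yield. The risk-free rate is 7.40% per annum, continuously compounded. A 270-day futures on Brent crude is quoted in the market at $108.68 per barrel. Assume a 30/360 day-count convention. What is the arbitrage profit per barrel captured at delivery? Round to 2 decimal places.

Fair futures: F* = S·e^(carry·T), with carry = (r + u) = 0.0740 + 0.0107 = 0.0847
F* = 99.15 · e^(0.0847 × 270/360) = 99.15 · e^0.063525 = 99.15 × 1.065586 = $105.6529
Market $108.68 > fair $105.6529: forward overpriced → cash-and-carry (buy spot, short the forward).
At maturity, profit = |F_mkt − F*| = |108.68 − 105.6529| = $3.03 per barrel

$3.03 per barrel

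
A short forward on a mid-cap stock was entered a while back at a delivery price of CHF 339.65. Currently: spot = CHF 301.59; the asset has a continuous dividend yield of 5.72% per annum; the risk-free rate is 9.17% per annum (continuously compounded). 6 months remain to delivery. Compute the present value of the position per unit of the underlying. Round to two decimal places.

CHF 31.34

Current fair forward for the remaining 6 months: F = S·e^((r − q)·T), (r − q) = 0.0917 − 0.0572 = 0.0345
F = 301.59 · e^(0.0345 × 6/12) = 301.59 × 1.017400 = 306.8377
Value of long forward = (F − K)·e^(−rT) = (306.8377 − 339.65) · e^(−0.0917·6/12)
= -32.8123 × 0.955185 = -31.34
Short position value = −(long value) = CHF 31.34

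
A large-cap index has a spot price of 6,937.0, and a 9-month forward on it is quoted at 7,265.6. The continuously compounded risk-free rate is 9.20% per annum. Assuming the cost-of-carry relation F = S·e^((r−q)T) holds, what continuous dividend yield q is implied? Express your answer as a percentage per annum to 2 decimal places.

3.03%

From F = S·e^((r−q)T): (r − q) = ln(F/S)/T
ln(7265.6/6937.0) = ln(1.047369) = 0.046281
(r − q) = 0.046281 / (9/12) = 0.061708
q = r − ln(F/S)/T = 0.0920 − 0.061708 = 0.030292
q = 3.03%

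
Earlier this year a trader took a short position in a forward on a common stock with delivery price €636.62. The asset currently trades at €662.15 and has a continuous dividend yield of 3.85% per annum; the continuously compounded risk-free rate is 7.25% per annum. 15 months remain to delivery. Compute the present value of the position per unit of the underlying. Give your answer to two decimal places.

Current fair forward for the remaining 15 months: F = S·e^((r − q)·T), (r − q) = 0.0725 − 0.0385 = 0.0340
F = 662.15 · e^(0.0340 × 15/12) = 662.15 × 1.043416 = 690.8979
Value of long forward = (F − K)·e^(−rT) = (690.8979 − 636.62) · e^(−0.0725·15/12)
= 54.2779 × 0.913360 = 49.58
Short position value = −(long value) = -€49.58

-€49.58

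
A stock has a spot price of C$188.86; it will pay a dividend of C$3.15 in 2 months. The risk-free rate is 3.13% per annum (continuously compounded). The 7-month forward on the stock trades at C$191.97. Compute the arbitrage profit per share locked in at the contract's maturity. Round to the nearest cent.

C$2.82 per share

PV(dividends) I = 3.15·e^(−0.0313·2/12) = 3.1336
Fair forward F* = (S − I)·e^(rT) = (188.86 − 3.1336)·e^0.018258 = 185.7264 × 1.018426 = 189.1486
Market C$191.97 > fair 189.1486: forward overpriced → cash-and-carry (borrow at r, buy the stock and collect the dividends, short the forward).
Profit at T = |F_mkt − F*| = |191.97 − 189.1486| = C$2.82 per share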